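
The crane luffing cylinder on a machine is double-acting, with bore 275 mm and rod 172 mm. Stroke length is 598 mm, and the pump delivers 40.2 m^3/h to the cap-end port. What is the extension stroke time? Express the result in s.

Cap-side area A_cap = π/4 × (275 mm)² = 59400 mm^2
Swept volume V = A × L; t = V / Q = A·L / Q

t ≈ 3.18 s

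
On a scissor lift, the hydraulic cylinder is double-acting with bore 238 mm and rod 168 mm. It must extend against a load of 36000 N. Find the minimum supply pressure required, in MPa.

P ≈ 0.809 MPa

Cap-side area A_cap = π/4 × (238 mm)² = 44490 mm^2
P = F / A = 36000 N / A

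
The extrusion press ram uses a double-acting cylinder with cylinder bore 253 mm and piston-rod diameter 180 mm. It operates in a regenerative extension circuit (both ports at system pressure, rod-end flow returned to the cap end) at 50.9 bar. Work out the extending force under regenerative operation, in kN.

With equal pressure on both faces, forces on the annular region cancel; the net push is pressure × rod cross-section.
Rod cross-section A_rod = π/4 × (180 mm)² = 25450 mm^2
F = P × A_rod

F ≈ 130 kN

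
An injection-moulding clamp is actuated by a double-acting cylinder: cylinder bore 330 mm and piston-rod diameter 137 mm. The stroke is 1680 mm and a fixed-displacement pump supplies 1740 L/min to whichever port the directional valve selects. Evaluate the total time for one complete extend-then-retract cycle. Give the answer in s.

t ≈ 9.06 s

Cap-side area A_cap = π/4 × (330 mm)² = 85530 mm^2
Rod-side annular area A_ann = π/4 × (330² − 137²) = 70790 mm^2
t_ext = A_cap·L/Q = 4.955 s
t_ret = A_ann·L/Q = 4.101 s
t_cycle = t_ext + t_ret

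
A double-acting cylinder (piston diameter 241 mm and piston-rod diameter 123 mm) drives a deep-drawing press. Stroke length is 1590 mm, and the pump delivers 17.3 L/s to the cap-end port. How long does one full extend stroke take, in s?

Cap-side area A_cap = π/4 × (241 mm)² = 45620 mm^2
Swept volume V = A × L; t = V / Q = A·L / Q

t ≈ 4.19 s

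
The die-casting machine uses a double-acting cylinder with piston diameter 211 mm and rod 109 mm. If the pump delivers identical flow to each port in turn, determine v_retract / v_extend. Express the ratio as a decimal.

Cap-side area A_cap = π/4 × (211 mm)² = 34970 mm^2
Rod-side annular area A_ann = π/4 × (211² − 109²) = 25640 mm^2
For equal Q, v ∝ 1/A, so v_ret/v_ext = A_cap/A_ann.

v_ret/v_ext ≈ 1.36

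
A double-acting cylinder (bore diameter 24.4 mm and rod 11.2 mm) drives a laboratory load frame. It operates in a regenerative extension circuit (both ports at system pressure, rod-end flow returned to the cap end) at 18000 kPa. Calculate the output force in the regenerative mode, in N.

With equal pressure on both faces, forces on the annular region cancel; the net push is pressure × rod cross-section.
Rod cross-section A_rod = π/4 × (11.2 mm)² = 98.52 mm^2
F = P × A_rod

F ≈ 1770 N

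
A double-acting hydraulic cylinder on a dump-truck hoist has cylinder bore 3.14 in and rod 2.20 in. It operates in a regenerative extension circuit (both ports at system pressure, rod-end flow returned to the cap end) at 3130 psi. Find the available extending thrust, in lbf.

F ≈ 11900 lbf

With equal pressure on both faces, forces on the annular region cancel; the net push is pressure × rod cross-section.
Rod cross-section A_rod = π/4 × (2.20 in)² = 3.801 in^2
F = P × A_rod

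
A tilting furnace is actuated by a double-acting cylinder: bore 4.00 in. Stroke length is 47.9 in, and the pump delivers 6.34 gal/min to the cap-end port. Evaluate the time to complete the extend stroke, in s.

Cap-side area A_cap = π/4 × (4.00 in)² = 12.57 in^2
Swept volume V = A × L; t = V / Q = A·L / Q

t ≈ 24.7 s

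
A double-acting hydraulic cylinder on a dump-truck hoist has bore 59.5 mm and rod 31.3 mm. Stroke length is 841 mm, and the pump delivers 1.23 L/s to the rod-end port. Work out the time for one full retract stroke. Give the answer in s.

Rod-side annular area A_ann = π/4 × (59.5² − 31.3²) = 2011 mm^2
Swept volume V = A × L; t = V / Q = A·L / Q

t ≈ 1.38 s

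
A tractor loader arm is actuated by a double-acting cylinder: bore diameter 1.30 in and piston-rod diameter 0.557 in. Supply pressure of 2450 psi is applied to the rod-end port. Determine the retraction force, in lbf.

F ≈ 2650 lbf

Rod-side annular area A_ann = π/4 × (1.30² − 0.557²) = 1.084 in^2
On retraction the pressure acts on the annular area (bore minus rod).
F = P × A_ann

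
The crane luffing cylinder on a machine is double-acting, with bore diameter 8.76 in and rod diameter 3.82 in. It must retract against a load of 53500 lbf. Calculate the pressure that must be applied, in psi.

Rod-side annular area A_ann = π/4 × (8.76² − 3.82²) = 48.81 in^2
Retraction: pressure acts on the annular area.
P = F / A = 53500 lbf / A

P ≈ 1100 psi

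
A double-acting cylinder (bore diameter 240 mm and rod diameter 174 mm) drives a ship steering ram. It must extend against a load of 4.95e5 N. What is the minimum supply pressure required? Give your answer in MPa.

P ≈ 10.9 MPa

Cap-side area A_cap = π/4 × (240 mm)² = 45240 mm^2
P = F / A = 4.95e5 N / A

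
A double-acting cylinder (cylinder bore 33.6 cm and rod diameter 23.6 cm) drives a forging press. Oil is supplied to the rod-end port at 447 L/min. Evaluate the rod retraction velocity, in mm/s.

Rod-side annular area A_ann = π/4 × (33.6² − 23.6²) = 449.2 cm^2
Flow into the rod-end port fills the annular volume.
v = Q / A

v ≈ 166 mm/s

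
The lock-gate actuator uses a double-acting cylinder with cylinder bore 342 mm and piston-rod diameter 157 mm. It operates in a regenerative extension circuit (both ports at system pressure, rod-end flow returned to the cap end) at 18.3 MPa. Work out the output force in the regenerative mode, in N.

With equal pressure on both faces, forces on the annular region cancel; the net push is pressure × rod cross-section.
Rod cross-section A_rod = π/4 × (157 mm)² = 19360 mm^2
F = P × A_rod

F ≈ 3.54e5 N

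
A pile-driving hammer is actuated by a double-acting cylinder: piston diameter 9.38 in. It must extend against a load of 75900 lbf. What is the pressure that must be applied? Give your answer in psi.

Cap-side area A_cap = π/4 × (9.38 in)² = 69.10 in^2
P = F / A = 75900 lbf / A

P ≈ 1100 psi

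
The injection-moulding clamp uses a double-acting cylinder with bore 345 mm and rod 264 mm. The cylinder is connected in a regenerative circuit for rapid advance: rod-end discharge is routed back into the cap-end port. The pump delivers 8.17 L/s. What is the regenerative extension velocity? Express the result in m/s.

v ≈ 0.149 m/s

In regeneration the rod-end outflow joins the pump flow into the cap end, so the net volume the pump must supply per unit advance equals the rod cross-section area.
Rod cross-section A_rod = π/4 × (264 mm)² = 54740 mm^2
v = Q_pump / A_rod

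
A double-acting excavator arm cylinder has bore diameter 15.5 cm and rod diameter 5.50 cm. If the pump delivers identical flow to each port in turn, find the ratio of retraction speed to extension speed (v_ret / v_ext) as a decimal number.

Cap-side area A_cap = π/4 × (15.5 cm)² = 188.7 cm^2
Rod-side annular area A_ann = π/4 × (15.5² − 5.50²) = 164.9 cm^2
For equal Q, v ∝ 1/A, so v_ret/v_ext = A_cap/A_ann.

v_ret/v_ext ≈ 1.14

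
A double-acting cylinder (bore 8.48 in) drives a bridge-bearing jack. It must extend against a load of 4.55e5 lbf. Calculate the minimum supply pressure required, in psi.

P ≈ 8060 psi

Cap-side area A_cap = π/4 × (8.48 in)² = 56.48 in^2
P = F / A = 4.55e5 lbf / A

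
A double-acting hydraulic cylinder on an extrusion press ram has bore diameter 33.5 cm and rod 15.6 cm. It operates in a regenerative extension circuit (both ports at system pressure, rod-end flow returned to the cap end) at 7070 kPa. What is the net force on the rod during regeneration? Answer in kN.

With equal pressure on both faces, forces on the annular region cancel; the net push is pressure × rod cross-section.
Rod cross-section A_rod = π/4 × (15.6 cm)² = 191.1 cm^2
F = P × A_rod

F ≈ 135 kN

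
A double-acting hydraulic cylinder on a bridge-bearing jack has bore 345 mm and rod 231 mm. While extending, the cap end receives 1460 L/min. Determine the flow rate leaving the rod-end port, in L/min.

Q_out ≈ 805 L/min

Cap-side area A_cap = π/4 × (345 mm)² = 93480 mm^2
Rod-side annular area A_ann = π/4 × (345² − 231²) = 51570 mm^2
Piston speed v = Q_in/A_cap; rod-end outflow Q_out = v × A_ann = Q_in × A_ann/A_cap.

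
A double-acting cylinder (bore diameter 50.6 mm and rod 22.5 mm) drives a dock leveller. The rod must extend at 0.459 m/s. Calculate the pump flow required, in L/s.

Q ≈ 0.923 L/s

Cap-side area A_cap = π/4 × (50.6 mm)² = 2011 mm^2
Q = A × v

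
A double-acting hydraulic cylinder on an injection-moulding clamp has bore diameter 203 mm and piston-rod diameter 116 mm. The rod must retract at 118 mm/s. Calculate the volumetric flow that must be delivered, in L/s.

Rod-side annular area A_ann = π/4 × (203² − 116²) = 21800 mm^2
Q = A × v

Q ≈ 2.57 L/s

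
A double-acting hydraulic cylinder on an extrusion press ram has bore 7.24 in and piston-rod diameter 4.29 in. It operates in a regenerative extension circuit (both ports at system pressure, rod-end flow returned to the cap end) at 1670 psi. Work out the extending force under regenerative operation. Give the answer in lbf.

F ≈ 24100 lbf

With equal pressure on both faces, forces on the annular region cancel; the net push is pressure × rod cross-section.
Rod cross-section A_rod = π/4 × (4.29 in)² = 14.45 in^2
F = P × A_rod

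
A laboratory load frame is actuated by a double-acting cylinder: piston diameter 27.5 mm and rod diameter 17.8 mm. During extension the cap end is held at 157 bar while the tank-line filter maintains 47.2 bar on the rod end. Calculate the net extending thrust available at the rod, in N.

Cap-side area A_cap = π/4 × (27.5 mm)² = 594.0 mm^2
Rod-side annular area A_ann = π/4 × (27.5² − 17.8²) = 345.1 mm^2
Net thrust = P_cap·A_cap − P_rod·A_ann = 9325 N − 1629 N

F ≈ 7700 N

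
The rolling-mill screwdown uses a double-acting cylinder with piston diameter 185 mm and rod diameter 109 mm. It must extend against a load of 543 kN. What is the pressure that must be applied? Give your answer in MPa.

Cap-side area A_cap = π/4 × (185 mm)² = 26880 mm^2
P = F / A = 543 kN / A

P ≈ 20.2 MPa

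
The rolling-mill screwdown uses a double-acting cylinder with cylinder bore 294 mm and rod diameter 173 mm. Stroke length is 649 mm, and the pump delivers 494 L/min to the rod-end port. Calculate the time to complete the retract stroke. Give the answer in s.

Rod-side annular area A_ann = π/4 × (294² − 173²) = 44380 mm^2
Swept volume V = A × L; t = V / Q = A·L / Q

t ≈ 3.50 s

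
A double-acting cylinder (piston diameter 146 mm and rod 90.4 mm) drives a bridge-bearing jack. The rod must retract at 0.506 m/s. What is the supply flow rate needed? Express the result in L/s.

Rod-side annular area A_ann = π/4 × (146² − 90.4²) = 10320 mm^2
Q = A × v

Q ≈ 5.22 L/s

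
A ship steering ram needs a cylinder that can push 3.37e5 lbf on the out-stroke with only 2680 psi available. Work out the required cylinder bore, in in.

Extension force acts on the full piston face: F = P × (π/4)D².
D = √(4F / (πP)) = √(4 × 3.37e5 lbf / (π × 2680 psi))

D ≈ 12.7 in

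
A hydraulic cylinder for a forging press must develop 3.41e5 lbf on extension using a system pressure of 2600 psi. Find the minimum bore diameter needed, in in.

Extension force acts on the full piston face: F = P × (π/4)D².
D = √(4F / (πP)) = √(4 × 3.41e5 lbf / (π × 2600 psi))

D ≈ 12.9 in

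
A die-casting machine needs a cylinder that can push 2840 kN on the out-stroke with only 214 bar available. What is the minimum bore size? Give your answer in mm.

D ≈ 411 mm

Extension force acts on the full piston face: F = P × (π/4)D².
D = √(4F / (πP)) = √(4 × 2840 kN / (π × 214 bar))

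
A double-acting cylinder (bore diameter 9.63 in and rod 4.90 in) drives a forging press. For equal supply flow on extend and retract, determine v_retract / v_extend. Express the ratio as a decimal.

v_ret/v_ext ≈ 1.35

Cap-side area A_cap = π/4 × (9.63 in)² = 72.84 in^2
Rod-side annular area A_ann = π/4 × (9.63² − 4.90²) = 53.98 in^2
For equal Q, v ∝ 1/A, so v_ret/v_ext = A_cap/A_ann.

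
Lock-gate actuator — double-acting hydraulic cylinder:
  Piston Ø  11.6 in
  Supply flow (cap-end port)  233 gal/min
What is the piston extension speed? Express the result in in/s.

v ≈ 8.49 in/s

Cap-side area A_cap = π/4 × (11.6 in)² = 105.7 in^2
v = Q / A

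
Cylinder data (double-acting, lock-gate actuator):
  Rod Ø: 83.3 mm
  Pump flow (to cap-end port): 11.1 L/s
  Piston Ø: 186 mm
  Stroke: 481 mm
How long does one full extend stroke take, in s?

t ≈ 1.18 s

Cap-side area A_cap = π/4 × (186 mm)² = 27170 mm^2
Swept volume V = A × L; t = V / Q = A·L / Q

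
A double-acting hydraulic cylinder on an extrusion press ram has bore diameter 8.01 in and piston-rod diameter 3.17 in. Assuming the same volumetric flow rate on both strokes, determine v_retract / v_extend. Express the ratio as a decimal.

v_ret/v_ext ≈ 1.19

Cap-side area A_cap = π/4 × (8.01 in)² = 50.39 in^2
Rod-side annular area A_ann = π/4 × (8.01² − 3.17²) = 42.50 in^2
For equal Q, v ∝ 1/A, so v_ret/v_ext = A_cap/A_ann.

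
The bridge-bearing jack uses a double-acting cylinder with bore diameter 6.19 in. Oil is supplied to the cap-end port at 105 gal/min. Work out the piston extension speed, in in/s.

Cap-side area A_cap = π/4 × (6.19 in)² = 30.09 in^2
v = Q / A

v ≈ 13.4 in/s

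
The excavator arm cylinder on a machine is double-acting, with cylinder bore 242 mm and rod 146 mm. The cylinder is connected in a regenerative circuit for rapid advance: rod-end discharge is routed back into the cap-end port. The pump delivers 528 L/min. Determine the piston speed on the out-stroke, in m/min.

In regeneration the rod-end outflow joins the pump flow into the cap end, so the net volume the pump must supply per unit advance equals the rod cross-section area.
Rod cross-section A_rod = π/4 × (146 mm)² = 16740 mm^2
v = Q_pump / A_rod

v ≈ 31.5 m/min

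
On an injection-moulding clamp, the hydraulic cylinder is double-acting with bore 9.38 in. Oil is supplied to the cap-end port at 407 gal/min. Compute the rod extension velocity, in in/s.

v ≈ 22.7 in/s

Cap-side area A_cap = π/4 × (9.38 in)² = 69.10 in^2
v = Q / A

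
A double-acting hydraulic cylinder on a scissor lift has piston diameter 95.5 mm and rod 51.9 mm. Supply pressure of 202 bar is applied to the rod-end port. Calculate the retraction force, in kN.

F ≈ 102 kN

Rod-side annular area A_ann = π/4 × (95.5² − 51.9²) = 5047 mm^2
On retraction the pressure acts on the annular area (bore minus rod).
F = P × A_ann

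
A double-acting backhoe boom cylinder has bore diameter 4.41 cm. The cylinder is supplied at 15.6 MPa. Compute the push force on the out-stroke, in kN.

Cap-side area A_cap = π/4 × (4.41 cm)² = 15.27 cm^2
F = P × A_cap = 15.6 MPa × A_cap

F ≈ 23.8 kN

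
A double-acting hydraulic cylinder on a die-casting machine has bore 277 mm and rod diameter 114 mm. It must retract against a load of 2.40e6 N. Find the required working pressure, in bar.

Rod-side annular area A_ann = π/4 × (277² − 114²) = 50060 mm^2
Retraction: pressure acts on the annular area.
P = F / A = 2.40e6 N / A

P ≈ 479 bar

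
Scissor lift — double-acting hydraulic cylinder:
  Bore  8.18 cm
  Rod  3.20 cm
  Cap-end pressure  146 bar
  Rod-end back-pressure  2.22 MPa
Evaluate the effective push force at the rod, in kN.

F ≈ 66.8 kN

Cap-side area A_cap = π/4 × (8.18 cm)² = 52.55 cm^2
Rod-side annular area A_ann = π/4 × (8.18² − 3.20²) = 44.51 cm^2
Net thrust = P_cap·A_cap − P_rod·A_ann = 76.73 kN − 9.881 kN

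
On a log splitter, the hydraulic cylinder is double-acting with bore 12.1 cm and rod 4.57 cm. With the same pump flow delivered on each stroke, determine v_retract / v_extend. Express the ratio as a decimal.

Cap-side area A_cap = π/4 × (12.1 cm)² = 115.0 cm^2
Rod-side annular area A_ann = π/4 × (12.1² − 4.57²) = 98.59 cm^2
For equal Q, v ∝ 1/A, so v_ret/v_ext = A_cap/A_ann.

v_ret/v_ext ≈ 1.17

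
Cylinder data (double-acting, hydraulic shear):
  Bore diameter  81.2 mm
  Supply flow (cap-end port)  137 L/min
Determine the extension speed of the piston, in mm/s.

Cap-side area A_cap = π/4 × (81.2 mm)² = 5178 mm^2
v = Q / A

v ≈ 441 mm/s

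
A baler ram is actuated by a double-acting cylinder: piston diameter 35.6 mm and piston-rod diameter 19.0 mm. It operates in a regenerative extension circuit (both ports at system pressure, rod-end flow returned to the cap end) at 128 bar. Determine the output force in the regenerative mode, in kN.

With equal pressure on both faces, forces on the annular region cancel; the net push is pressure × rod cross-section.
Rod cross-section A_rod = π/4 × (19.0 mm)² = 283.5 mm^2
F = P × A_rod

F ≈ 3.63 kN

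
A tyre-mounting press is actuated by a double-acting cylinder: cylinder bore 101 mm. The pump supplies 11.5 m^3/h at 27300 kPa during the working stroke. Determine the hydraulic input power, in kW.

Hydraulic power = P × Q

W ≈ 87.2 kW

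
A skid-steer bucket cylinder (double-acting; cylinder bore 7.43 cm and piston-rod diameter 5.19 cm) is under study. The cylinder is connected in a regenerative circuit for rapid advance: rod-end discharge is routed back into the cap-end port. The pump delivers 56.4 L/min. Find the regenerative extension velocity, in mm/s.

v ≈ 444 mm/s

In regeneration the rod-end outflow joins the pump flow into the cap end, so the net volume the pump must supply per unit advance equals the rod cross-section area.
Rod cross-section A_rod = π/4 × (5.19 cm)² = 21.16 cm^2
v = Q_pump / A_rod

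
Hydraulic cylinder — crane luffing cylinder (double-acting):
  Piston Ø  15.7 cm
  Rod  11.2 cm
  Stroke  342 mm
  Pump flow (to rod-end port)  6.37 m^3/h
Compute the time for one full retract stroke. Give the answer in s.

Rod-side annular area A_ann = π/4 × (15.7² − 11.2²) = 95.07 cm^2
Swept volume V = A × L; t = V / Q = A·L / Q

t ≈ 1.84 s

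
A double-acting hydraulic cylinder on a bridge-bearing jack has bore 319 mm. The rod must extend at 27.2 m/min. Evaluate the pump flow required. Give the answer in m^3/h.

Cap-side area A_cap = π/4 × (319 mm)² = 79920 mm^2
Q = A × v

Q ≈ 130 m^3/h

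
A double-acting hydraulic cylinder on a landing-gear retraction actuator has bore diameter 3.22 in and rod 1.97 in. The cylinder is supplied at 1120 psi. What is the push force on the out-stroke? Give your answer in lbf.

Cap-side area A_cap = π/4 × (3.22 in)² = 8.143 in^2
F = P × A_cap = 1120 psi × A_cap

F ≈ 9120 lbf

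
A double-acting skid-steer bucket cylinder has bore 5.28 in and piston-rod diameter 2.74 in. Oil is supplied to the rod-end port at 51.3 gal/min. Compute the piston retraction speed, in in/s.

Rod-side annular area A_ann = π/4 × (5.28² − 2.74²) = 16.00 in^2
Flow into the rod-end port fills the annular volume.
v = Q / A

v ≈ 12.3 in/s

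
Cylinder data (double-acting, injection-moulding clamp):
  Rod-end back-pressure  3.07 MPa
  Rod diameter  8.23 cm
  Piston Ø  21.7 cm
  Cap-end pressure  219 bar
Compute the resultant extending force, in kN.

F ≈ 713 kN

Cap-side area A_cap = π/4 × (21.7 cm)² = 369.8 cm^2
Rod-side annular area A_ann = π/4 × (21.7² − 8.23²) = 316.6 cm^2
Net thrust = P_cap·A_cap − P_rod·A_ann = 809.9 kN − 97.21 kN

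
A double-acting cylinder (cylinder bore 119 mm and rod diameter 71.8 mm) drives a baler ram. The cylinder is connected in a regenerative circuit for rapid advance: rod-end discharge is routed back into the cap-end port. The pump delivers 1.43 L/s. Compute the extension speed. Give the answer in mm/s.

v ≈ 353 mm/s

In regeneration the rod-end outflow joins the pump flow into the cap end, so the net volume the pump must supply per unit advance equals the rod cross-section area.
Rod cross-section A_rod = π/4 × (71.8 mm)² = 4049 mm^2
v = Q_pump / A_rod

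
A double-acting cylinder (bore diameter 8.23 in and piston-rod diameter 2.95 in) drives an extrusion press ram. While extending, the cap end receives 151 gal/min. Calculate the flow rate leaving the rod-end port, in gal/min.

Cap-side area A_cap = π/4 × (8.23 in)² = 53.20 in^2
Rod-side annular area A_ann = π/4 × (8.23² − 2.95²) = 46.36 in^2
Piston speed v = Q_in/A_cap; rod-end outflow Q_out = v × A_ann = Q_in × A_ann/A_cap.

Q_out ≈ 132 gal/min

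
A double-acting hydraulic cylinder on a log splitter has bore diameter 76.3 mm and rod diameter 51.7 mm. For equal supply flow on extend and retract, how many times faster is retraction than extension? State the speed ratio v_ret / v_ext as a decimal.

Cap-side area A_cap = π/4 × (76.3 mm)² = 4572 mm^2
Rod-side annular area A_ann = π/4 × (76.3² − 51.7²) = 2473 mm^2
For equal Q, v ∝ 1/A, so v_ret/v_ext = A_cap/A_ann.

v_ret/v_ext ≈ 1.85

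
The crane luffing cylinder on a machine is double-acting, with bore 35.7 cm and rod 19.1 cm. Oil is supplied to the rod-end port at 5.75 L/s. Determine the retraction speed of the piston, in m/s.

Rod-side annular area A_ann = π/4 × (35.7² − 19.1²) = 714.5 cm^2
Flow into the rod-end port fills the annular volume.
v = Q / A

v ≈ 0.0805 m/s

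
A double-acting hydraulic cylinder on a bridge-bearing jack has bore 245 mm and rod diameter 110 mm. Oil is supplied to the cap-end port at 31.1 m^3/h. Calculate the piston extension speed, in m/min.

v ≈ 11.0 m/min

Cap-side area A_cap = π/4 × (245 mm)² = 47140 mm^2
v = Q / A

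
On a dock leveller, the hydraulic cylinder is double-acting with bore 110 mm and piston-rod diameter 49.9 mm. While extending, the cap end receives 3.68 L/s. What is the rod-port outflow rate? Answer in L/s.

Cap-side area A_cap = π/4 × (110 mm)² = 9503 mm^2
Rod-side annular area A_ann = π/4 × (110² − 49.9²) = 7548 mm^2
Piston speed v = Q_in/A_cap; rod-end outflow Q_out = v × A_ann = Q_in × A_ann/A_cap.

Q_out ≈ 2.92 L/s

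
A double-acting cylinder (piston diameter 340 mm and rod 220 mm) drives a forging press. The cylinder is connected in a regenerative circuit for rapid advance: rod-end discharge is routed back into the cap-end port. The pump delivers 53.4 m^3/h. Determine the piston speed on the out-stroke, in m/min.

In regeneration the rod-end outflow joins the pump flow into the cap end, so the net volume the pump must supply per unit advance equals the rod cross-section area.
Rod cross-section A_rod = π/4 × (220 mm)² = 38010 mm^2
v = Q_pump / A_rod

v ≈ 23.4 m/min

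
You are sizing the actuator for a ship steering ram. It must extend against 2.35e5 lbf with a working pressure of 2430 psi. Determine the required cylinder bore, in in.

Extension force acts on the full piston face: F = P × (π/4)D².
D = √(4F / (πP)) = √(4 × 2.35e5 lbf / (π × 2430 psi))

D ≈ 11.1 in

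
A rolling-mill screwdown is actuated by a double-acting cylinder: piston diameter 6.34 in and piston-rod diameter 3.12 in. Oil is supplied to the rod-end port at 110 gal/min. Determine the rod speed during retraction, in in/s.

Rod-side annular area A_ann = π/4 × (6.34² − 3.12²) = 23.92 in^2
Flow into the rod-end port fills the annular volume.
v = Q / A

v ≈ 17.7 in/s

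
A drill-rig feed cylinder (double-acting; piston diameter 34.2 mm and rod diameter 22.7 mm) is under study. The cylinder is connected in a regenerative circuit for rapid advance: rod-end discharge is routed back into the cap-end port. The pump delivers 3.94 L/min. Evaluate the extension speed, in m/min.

v ≈ 9.74 m/min

In regeneration the rod-end outflow joins the pump flow into the cap end, so the net volume the pump must supply per unit advance equals the rod cross-section area.
Rod cross-section A_rod = π/4 × (22.7 mm)² = 404.7 mm^2
v = Q_pump / A_rod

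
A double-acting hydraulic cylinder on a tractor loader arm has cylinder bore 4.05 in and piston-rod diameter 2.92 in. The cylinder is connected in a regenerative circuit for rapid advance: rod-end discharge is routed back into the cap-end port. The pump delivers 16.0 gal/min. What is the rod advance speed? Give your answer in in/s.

v ≈ 9.20 in/s

In regeneration the rod-end outflow joins the pump flow into the cap end, so the net volume the pump must supply per unit advance equals the rod cross-section area.
Rod cross-section A_rod = π/4 × (2.92 in)² = 6.697 in^2
v = Q_pump / A_rod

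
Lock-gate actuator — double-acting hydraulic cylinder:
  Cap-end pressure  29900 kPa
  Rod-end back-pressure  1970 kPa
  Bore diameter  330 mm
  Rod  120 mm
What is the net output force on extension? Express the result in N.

Cap-side area A_cap = π/4 × (330 mm)² = 85530 mm^2
Rod-side annular area A_ann = π/4 × (330² − 120²) = 74220 mm^2
Net thrust = P_cap·A_cap − P_rod·A_ann = 2.557e6 N − 1.462e5 N

F ≈ 2.41e6 N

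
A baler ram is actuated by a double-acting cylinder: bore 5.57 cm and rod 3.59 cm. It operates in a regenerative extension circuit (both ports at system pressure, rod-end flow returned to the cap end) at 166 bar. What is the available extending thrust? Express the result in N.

F ≈ 16800 N

With equal pressure on both faces, forces on the annular region cancel; the net push is pressure × rod cross-section.
Rod cross-section A_rod = π/4 × (3.59 cm)² = 10.12 cm^2
F = P × A_rod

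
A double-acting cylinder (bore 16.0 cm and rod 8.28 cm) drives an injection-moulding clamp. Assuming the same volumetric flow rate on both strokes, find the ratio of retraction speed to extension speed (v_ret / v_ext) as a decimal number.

Cap-side area A_cap = π/4 × (16.0 cm)² = 201.1 cm^2
Rod-side annular area A_ann = π/4 × (16.0² − 8.28²) = 147.2 cm^2
For equal Q, v ∝ 1/A, so v_ret/v_ext = A_cap/A_ann.

v_ret/v_ext ≈ 1.37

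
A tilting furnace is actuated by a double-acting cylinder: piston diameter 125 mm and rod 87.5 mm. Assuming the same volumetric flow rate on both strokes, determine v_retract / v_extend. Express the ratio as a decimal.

Cap-side area A_cap = π/4 × (125 mm)² = 12270 mm^2
Rod-side annular area A_ann = π/4 × (125² − 87.5²) = 6259 mm^2
For equal Q, v ∝ 1/A, so v_ret/v_ext = A_cap/A_ann.

v_ret/v_ext ≈ 1.96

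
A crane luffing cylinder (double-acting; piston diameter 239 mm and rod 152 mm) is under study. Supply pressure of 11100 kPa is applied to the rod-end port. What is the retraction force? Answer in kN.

Rod-side annular area A_ann = π/4 × (239² − 152²) = 26720 mm^2
On retraction the pressure acts on the annular area (bore minus rod).
F = P × A_ann

F ≈ 297 kN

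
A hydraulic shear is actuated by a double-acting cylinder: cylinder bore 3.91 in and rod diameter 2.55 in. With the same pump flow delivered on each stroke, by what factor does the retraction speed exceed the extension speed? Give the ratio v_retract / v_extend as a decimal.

Cap-side area A_cap = π/4 × (3.91 in)² = 12.01 in^2
Rod-side annular area A_ann = π/4 × (3.91² − 2.55²) = 6.900 in^2
For equal Q, v ∝ 1/A, so v_ret/v_ext = A_cap/A_ann.

v_ret/v_ext ≈ 1.74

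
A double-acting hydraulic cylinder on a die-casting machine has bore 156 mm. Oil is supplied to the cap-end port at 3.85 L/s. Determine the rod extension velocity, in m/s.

Cap-side area A_cap = π/4 × (156 mm)² = 19110 mm^2
v = Q / A

v ≈ 0.201 m/s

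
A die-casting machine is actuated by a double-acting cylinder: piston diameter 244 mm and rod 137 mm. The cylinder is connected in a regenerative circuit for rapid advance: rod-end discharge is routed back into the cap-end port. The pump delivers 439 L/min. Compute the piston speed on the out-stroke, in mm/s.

v ≈ 496 mm/s

In regeneration the rod-end outflow joins the pump flow into the cap end, so the net volume the pump must supply per unit advance equals the rod cross-section area.
Rod cross-section A_rod = π/4 × (137 mm)² = 14740 mm^2
v = Q_pump / A_rod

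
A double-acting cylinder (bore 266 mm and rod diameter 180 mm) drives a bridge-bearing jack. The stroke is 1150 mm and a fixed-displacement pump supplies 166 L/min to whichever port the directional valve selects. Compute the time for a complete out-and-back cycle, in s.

Cap-side area A_cap = π/4 × (266 mm)² = 55570 mm^2
Rod-side annular area A_ann = π/4 × (266² − 180²) = 30120 mm^2
t_ext = A_cap·L/Q = 23.10 s
t_ret = A_ann·L/Q = 12.52 s
t_cycle = t_ext + t_ret

t ≈ 35.6 s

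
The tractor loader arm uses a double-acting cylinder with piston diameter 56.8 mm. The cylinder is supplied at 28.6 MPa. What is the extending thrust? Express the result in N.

F ≈ 72500 N

Cap-side area A_cap = π/4 × (56.8 mm)² = 2534 mm^2
F = P × A_cap = 28.6 MPa × A_cap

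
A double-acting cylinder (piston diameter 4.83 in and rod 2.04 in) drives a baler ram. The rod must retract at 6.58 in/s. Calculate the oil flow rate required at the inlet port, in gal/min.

Rod-side annular area A_ann = π/4 × (4.83² − 2.04²) = 15.05 in^2
Q = A × v

Q ≈ 25.7 gal/min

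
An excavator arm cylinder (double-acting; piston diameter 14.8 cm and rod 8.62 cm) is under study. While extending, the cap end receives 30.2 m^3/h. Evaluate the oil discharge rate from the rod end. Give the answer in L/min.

Cap-side area A_cap = π/4 × (14.8 cm)² = 172.0 cm^2
Rod-side annular area A_ann = π/4 × (14.8² − 8.62²) = 113.7 cm^2
Piston speed v = Q_in/A_cap; rod-end outflow Q_out = v × A_ann = Q_in × A_ann/A_cap.

Q_out ≈ 333 L/min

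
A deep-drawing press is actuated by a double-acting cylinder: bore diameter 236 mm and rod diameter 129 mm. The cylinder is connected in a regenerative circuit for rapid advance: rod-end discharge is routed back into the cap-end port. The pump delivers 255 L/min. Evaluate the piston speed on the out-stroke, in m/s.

v ≈ 0.325 m/s

In regeneration the rod-end outflow joins the pump flow into the cap end, so the net volume the pump must supply per unit advance equals the rod cross-section area.
Rod cross-section A_rod = π/4 × (129 mm)² = 13070 mm^2
v = Q_pump / A_rod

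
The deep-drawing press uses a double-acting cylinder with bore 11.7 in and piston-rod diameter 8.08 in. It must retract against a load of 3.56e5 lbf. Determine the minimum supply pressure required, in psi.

Rod-side annular area A_ann = π/4 × (11.7² − 8.08²) = 56.24 in^2
Retraction: pressure acts on the annular area.
P = F / A = 3.56e5 lbf / A

P ≈ 6330 psi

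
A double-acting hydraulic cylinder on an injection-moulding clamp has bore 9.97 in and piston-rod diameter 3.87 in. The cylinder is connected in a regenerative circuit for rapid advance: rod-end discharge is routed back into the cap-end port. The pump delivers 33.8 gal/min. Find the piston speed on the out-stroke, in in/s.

v ≈ 11.1 in/s

In regeneration the rod-end outflow joins the pump flow into the cap end, so the net volume the pump must supply per unit advance equals the rod cross-section area.
Rod cross-section A_rod = π/4 × (3.87 in)² = 11.76 in^2
v = Q_pump / A_rod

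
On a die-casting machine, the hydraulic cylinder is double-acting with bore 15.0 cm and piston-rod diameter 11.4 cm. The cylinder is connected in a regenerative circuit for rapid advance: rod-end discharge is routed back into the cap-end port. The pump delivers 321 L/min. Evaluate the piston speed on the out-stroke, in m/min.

v ≈ 31.4 m/min

In regeneration the rod-end outflow joins the pump flow into the cap end, so the net volume the pump must supply per unit advance equals the rod cross-section area.
Rod cross-section A_rod = π/4 × (11.4 cm)² = 102.1 cm^2
v = Q_pump / A_rod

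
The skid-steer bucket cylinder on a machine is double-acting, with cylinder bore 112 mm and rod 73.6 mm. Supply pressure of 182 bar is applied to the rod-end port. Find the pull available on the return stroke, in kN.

F ≈ 102 kN

Rod-side annular area A_ann = π/4 × (112² − 73.6²) = 5598 mm^2
On retraction the pressure acts on the annular area (bore minus rod).
F = P × A_ann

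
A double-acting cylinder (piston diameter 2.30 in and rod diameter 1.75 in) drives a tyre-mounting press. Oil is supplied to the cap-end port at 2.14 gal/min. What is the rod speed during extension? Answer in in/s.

Cap-side area A_cap = π/4 × (2.30 in)² = 4.155 in^2
v = Q / A

v ≈ 1.98 in/s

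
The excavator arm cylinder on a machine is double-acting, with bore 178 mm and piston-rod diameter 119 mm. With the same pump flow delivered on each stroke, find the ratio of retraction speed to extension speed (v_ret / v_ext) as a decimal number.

v_ret/v_ext ≈ 1.81

Cap-side area A_cap = π/4 × (178 mm)² = 24880 mm^2
Rod-side annular area A_ann = π/4 × (178² − 119²) = 13760 mm^2
For equal Q, v ∝ 1/A, so v_ret/v_ext = A_cap/A_ann.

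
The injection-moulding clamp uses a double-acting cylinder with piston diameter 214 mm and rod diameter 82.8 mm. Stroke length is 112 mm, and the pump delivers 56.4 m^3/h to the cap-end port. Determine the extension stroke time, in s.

t ≈ 0.257 s

Cap-side area A_cap = π/4 × (214 mm)² = 35970 mm^2
Swept volume V = A × L; t = V / Q = A·L / Q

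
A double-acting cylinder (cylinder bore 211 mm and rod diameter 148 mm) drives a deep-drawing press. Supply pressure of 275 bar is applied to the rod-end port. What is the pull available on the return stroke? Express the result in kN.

Rod-side annular area A_ann = π/4 × (211² − 148²) = 17760 mm^2
On retraction the pressure acts on the annular area (bore minus rod).
F = P × A_ann

F ≈ 488 kN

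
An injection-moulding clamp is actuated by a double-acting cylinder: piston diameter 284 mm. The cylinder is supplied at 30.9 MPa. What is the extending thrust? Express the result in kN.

F ≈ 1960 kN

Cap-side area A_cap = π/4 × (284 mm)² = 63350 mm^2
F = P × A_cap = 30.9 MPa × A_cap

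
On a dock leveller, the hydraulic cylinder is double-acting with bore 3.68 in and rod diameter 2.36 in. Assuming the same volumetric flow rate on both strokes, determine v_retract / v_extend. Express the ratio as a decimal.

v_ret/v_ext ≈ 1.70

Cap-side area A_cap = π/4 × (3.68 in)² = 10.64 in^2
Rod-side annular area A_ann = π/4 × (3.68² − 2.36²) = 6.262 in^2
For equal Q, v ∝ 1/A, so v_ret/v_ext = A_cap/A_ann.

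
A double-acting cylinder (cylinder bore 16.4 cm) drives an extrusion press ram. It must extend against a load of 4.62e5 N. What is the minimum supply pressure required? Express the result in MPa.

Cap-side area A_cap = π/4 × (16.4 cm)² = 211.2 cm^2
P = F / A = 4.62e5 N / A

P ≈ 21.9 MPa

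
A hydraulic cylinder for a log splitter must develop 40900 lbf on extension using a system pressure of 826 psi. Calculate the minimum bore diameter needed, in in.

Extension force acts on the full piston face: F = P × (π/4)D².
D = √(4F / (πP)) = √(4 × 40900 lbf / (π × 826 psi))

D ≈ 7.94 in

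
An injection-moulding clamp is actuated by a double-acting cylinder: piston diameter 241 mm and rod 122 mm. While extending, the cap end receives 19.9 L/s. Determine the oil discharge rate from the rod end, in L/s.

Q_out ≈ 14.8 L/s

Cap-side area A_cap = π/4 × (241 mm)² = 45620 mm^2
Rod-side annular area A_ann = π/4 × (241² − 122²) = 33930 mm^2
Piston speed v = Q_in/A_cap; rod-end outflow Q_out = v × A_ann = Q_in × A_ann/A_cap.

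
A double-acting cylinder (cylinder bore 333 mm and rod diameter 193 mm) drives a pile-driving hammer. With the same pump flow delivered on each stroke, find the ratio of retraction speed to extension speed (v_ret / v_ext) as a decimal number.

Cap-side area A_cap = π/4 × (333 mm)² = 87090 mm^2
Rod-side annular area A_ann = π/4 × (333² − 193²) = 57840 mm^2
For equal Q, v ∝ 1/A, so v_ret/v_ext = A_cap/A_ann.

v_ret/v_ext ≈ 1.51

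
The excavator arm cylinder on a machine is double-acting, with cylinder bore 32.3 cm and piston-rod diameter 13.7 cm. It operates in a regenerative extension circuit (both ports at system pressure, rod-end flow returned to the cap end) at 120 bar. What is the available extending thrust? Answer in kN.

F ≈ 177 kN

With equal pressure on both faces, forces on the annular region cancel; the net push is pressure × rod cross-section.
Rod cross-section A_rod = π/4 × (13.7 cm)² = 147.4 cm^2
F = P × A_rod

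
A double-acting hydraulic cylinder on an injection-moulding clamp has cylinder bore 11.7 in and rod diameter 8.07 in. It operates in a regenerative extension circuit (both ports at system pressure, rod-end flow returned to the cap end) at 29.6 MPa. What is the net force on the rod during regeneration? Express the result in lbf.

F ≈ 2.20e5 lbf

With equal pressure on both faces, forces on the annular region cancel; the net push is pressure × rod cross-section.
Rod cross-section A_rod = π/4 × (8.07 in)² = 51.15 in^2
F = P × A_rod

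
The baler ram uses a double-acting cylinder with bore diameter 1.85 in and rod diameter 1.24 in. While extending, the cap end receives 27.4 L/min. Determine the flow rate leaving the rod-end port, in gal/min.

Q_out ≈ 3.99 gal/min

Cap-side area A_cap = π/4 × (1.85 in)² = 2.688 in^2
Rod-side annular area A_ann = π/4 × (1.85² − 1.24²) = 1.480 in^2
Piston speed v = Q_in/A_cap; rod-end outflow Q_out = v × A_ann = Q_in × A_ann/A_cap.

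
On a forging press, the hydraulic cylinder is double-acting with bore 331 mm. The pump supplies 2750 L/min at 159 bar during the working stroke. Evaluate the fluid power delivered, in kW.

Hydraulic power = P × Q

W ≈ 729 kW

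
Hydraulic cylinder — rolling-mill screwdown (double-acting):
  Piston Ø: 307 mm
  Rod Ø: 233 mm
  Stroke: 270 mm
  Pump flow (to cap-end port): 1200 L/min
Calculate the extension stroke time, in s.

t ≈ 0.999 s

Cap-side area A_cap = π/4 × (307 mm)² = 74020 mm^2
Swept volume V = A × L; t = V / Q = A·L / Q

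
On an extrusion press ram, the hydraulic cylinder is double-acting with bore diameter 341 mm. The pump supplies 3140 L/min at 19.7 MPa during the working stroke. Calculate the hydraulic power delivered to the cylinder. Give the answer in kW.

Hydraulic power = P × Q

W ≈ 1030 kW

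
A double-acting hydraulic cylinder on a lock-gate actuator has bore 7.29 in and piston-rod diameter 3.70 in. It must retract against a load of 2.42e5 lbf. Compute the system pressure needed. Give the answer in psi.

Rod-side annular area A_ann = π/4 × (7.29² − 3.70²) = 30.99 in^2
Retraction: pressure acts on the annular area.
P = F / A = 2.42e5 lbf / A

P ≈ 7810 psi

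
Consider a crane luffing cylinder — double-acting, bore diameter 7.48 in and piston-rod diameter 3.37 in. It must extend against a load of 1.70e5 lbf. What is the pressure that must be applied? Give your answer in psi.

P ≈ 3870 psi

Cap-side area A_cap = π/4 × (7.48 in)² = 43.94 in^2
P = F / A = 1.70e5 lbf / A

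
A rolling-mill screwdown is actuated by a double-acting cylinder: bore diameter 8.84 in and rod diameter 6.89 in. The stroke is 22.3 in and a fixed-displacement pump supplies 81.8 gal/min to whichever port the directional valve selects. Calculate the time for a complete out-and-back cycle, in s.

Cap-side area A_cap = π/4 × (8.84 in)² = 61.38 in^2
Rod-side annular area A_ann = π/4 × (8.84² − 6.89²) = 24.09 in^2
t_ext = A_cap·L/Q = 4.346 s
t_ret = A_ann·L/Q = 1.706 s
t_cycle = t_ext + t_ret

t ≈ 6.05 s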